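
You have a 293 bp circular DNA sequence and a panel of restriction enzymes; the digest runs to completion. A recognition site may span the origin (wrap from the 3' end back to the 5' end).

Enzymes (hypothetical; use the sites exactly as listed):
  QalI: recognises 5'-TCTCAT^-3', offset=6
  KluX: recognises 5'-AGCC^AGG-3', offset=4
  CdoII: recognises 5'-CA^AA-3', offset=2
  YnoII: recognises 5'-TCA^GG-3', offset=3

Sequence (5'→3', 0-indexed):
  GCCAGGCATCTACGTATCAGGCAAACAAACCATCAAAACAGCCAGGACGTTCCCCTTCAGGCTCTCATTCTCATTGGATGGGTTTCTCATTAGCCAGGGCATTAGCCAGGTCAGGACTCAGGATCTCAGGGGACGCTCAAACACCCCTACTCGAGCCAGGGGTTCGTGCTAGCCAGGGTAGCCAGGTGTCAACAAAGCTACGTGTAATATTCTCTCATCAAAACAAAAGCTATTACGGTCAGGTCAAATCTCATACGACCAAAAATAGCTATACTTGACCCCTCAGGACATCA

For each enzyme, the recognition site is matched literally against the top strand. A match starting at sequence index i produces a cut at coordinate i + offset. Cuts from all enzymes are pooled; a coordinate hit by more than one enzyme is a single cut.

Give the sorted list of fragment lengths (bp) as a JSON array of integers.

[2,4,4,5,5,5,6,6,7,7,8,8,8,8,9,9,11,11,11,12,16,16,16,16,17,18,24,24]

Per-enzyme occurrences:
  QalI (TCTCAT, off=6): starts [62, 68, 84, 212, 248] → cuts [68, 74, 90, 218, 254]
  KluX (AGCCAGG, off=4): starts [39, 91, 103, 153, 170, 179, 292] → cuts [3, 43, 95, 107, 157, 174, 183]
  CdoII (CAAA, off=2): starts [21, 25, 33, 137, 192, 218, 223, 244, 259] → cuts [23, 27, 35, 139, 194, 220, 225, 246, 261]
  YnoII (TCAGG, off=3): starts [16, 56, 110, 117, 125, 238, 282] → cuts [19, 59, 113, 120, 128, 241, 285]

Pooled cuts: [3, 19, 23, 27, 35, 43, 59, 68, 74, 90, 95, 107, 113, 120, 128, 139, 157, 174, 183, 194, 218, 220, 225, 241, 246, 254, 261, 285]

Fragments:
  3→19: 16 bp
  19→23: 4 bp
  23→27: 4 bp
  27→35: 8 bp
  35→43: 8 bp
  43→59: 16 bp
  59→68: 9 bp
  68→74: 6 bp
  74→90: 16 bp
  90→95: 5 bp
  95→107: 12 bp
  107→113: 6 bp
  113→120: 7 bp
  120→128: 8 bp
  128→139: 11 bp
  139→157: 18 bp
  157→174: 17 bp
  174→183: 9 bp
  183→194: 11 bp
  194→218: 24 bp
  218→220: 2 bp
  220→225: 5 bp
  225→241: 16 bp
  241→246: 5 bp
  246→254: 8 bp
  254→261: 7 bp
  261→285: 24 bp
  285→3 (wrap): 293-285+3 = 11 bp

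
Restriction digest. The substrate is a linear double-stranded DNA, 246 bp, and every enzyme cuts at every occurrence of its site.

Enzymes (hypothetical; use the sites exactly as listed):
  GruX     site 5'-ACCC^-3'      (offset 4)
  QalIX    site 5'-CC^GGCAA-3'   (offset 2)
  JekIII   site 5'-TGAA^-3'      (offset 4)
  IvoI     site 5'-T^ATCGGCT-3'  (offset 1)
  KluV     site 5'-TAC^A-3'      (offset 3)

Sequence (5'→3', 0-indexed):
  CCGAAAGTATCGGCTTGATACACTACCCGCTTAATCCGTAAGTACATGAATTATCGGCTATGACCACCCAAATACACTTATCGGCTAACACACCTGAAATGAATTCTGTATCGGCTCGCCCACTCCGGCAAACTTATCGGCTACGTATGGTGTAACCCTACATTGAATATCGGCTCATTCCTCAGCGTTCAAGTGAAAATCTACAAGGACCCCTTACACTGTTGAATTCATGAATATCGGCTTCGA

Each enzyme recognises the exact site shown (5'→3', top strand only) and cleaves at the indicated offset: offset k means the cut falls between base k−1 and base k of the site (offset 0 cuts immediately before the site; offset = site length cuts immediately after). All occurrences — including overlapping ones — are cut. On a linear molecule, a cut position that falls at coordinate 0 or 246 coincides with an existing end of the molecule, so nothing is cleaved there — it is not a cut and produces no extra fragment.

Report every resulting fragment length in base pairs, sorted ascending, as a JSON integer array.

[1,1,2,3,4,5,5,5,6,6,6,7,7,8,8,8,9,9,11,13,17,17,17,19,23,29]

Scan for sites:
  GruX (ACCC, off=4): starts [24, 65, 154, 208] → cuts [28, 69, 158, 212]
  QalIX (CCGGCAA, off=2): starts [124] → cuts [126]
  JekIII (TGAA, off=4): starts [46, 94, 99, 163, 193, 222, 230] → cuts [50, 98, 103, 167, 197, 226, 234]
  IvoI (TATCGGCT, off=1): starts [7, 51, 78, 108, 134, 167, 234] → cuts [8, 52, 79, 109, 135, 168, 235]
  KluV (TACA, off=3): starts [18, 42, 72, 158, 201, 214] → cuts [21, 45, 75, 161, 204, 217]

All cut coordinates (distinct, sorted): [8, 21, 28, 45, 50, 52, 69, 75, 79, 98, 103, 109, 126, 135, 158, 161, 167, 168, 197, 204, 212, 217, 226, 234, 235]

Fragment lengths:
  [0,8): 8 bp
  [8,21): 13 bp
  [21,28): 7 bp
  [28,45): 17 bp
  [45,50): 5 bp
  [50,52): 2 bp
  [52,69): 17 bp
  [69,75): 6 bp
  [75,79): 4 bp
  [79,98): 19 bp
  [98,103): 5 bp
  [103,109): 6 bp
  [109,126): 17 bp
  [126,135): 9 bp
  [135,158): 23 bp
  [158,161): 3 bp
  [161,167): 6 bp
  [167,168): 1 bp
  [168,197): 29 bp
  [197,204): 7 bp
  [204,212): 8 bp
  [212,217): 5 bp
  [217,226): 9 bp
  [226,234): 8 bp
  [234,235): 1 bp
  [235,246): 11 bp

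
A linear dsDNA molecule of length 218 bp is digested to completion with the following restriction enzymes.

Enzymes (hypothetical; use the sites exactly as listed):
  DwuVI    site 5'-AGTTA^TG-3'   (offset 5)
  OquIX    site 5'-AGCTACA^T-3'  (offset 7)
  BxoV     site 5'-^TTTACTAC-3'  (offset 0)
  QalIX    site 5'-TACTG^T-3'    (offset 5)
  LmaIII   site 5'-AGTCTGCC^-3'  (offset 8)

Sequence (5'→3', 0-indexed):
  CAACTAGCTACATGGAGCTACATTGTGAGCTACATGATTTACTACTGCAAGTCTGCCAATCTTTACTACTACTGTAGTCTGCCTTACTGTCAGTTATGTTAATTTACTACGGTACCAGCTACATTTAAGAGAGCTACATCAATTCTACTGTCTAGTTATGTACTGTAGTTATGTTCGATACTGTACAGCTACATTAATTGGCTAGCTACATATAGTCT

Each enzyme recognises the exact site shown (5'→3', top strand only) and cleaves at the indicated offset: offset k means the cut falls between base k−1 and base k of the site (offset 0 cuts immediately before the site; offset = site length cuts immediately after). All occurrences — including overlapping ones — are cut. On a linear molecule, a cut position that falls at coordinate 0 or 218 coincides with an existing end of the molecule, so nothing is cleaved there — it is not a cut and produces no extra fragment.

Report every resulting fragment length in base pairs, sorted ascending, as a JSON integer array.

Site scan:
  DwuVI (AGTTATG, off=5): starts [91, 153, 166] → cuts [96, 158, 171]
  OquIX (AGCTACAT, off=7): starts [5, 15, 27, 116, 131, 186, 203] → cuts [12, 22, 34, 123, 138, 193, 210]
  BxoV (TTTACTAC, off=0): starts [37, 61, 102] → cuts [37, 61, 102]
  QalIX (TACTGT, off=5): starts [69, 84, 145, 160, 178] → cuts [74, 89, 150, 165, 183]
  LmaIII (AGTCTGCC, off=8): starts [49, 75] → cuts [57, 83]

All cut coordinates (distinct, sorted): [12, 22, 34, 37, 57, 61, 74, 83, 89, 96, 102, 123, 138, 150, 158, 165, 171, 183, 193, 210]

Fragments:
  [0,12): 12 bp
  [12,22): 10 bp
  [22,34): 12 bp
  [34,37): 3 bp
  [37,57): 20 bp
  [57,61): 4 bp
  [61,74): 13 bp
  [74,83): 9 bp
  [83,89): 6 bp
  [89,96): 7 bp
  [96,102): 6 bp
  [102,123): 21 bp
  [123,138): 15 bp
  [138,150): 12 bp
  [150,158): 8 bp
  [158,165): 7 bp
  [165,171): 6 bp
  [171,183): 12 bp
  [183,193): 10 bp
  [193,210): 17 bp
  [210,218): 8 bp

[3,4,6,6,6,7,7,8,8,9,10,10,12,12,12,12,13,15,17,20,21]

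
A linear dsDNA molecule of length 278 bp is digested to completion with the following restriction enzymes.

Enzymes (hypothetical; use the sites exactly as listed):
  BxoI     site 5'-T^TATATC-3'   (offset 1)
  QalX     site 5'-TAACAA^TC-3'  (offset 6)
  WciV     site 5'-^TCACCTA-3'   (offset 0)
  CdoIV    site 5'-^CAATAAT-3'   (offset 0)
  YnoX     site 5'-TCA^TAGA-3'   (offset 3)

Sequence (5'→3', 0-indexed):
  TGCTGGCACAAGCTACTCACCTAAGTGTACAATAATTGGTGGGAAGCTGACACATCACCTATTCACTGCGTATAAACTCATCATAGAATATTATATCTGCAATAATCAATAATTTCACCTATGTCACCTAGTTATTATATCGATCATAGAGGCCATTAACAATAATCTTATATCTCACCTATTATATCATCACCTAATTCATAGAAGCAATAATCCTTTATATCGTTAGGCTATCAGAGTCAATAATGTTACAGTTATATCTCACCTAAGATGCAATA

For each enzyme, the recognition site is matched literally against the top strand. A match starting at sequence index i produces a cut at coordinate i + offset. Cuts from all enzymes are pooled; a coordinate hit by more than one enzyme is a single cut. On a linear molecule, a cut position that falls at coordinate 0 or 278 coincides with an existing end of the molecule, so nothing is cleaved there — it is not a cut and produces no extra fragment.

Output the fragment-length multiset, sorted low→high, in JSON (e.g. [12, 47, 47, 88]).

Per-enzyme occurrences:
  BxoI (TTATATC, off=1): starts [90, 134, 167, 181, 217, 254] → cuts [91, 135, 168, 182, 218, 255]
  QalX (TAACAATC, off=6): no sites
  WciV (TCACCTA, off=0): starts [16, 54, 114, 123, 174, 189, 261] → cuts [16, 54, 114, 123, 174, 189, 261]
  CdoIV (CAATAAT, off=0): starts [29, 99, 106, 159, 207, 240] → cuts [29, 99, 106, 159, 207, 240]
  YnoX (TCATAGA, off=3): starts [80, 143, 198] → cuts [83, 146, 201]

Pooled cuts: [16, 29, 54, 83, 91, 99, 106, 114, 123, 135, 146, 159, 168, 174, 182, 189, 201, 207, 218, 240, 255, 261]

Fragment lengths:
  [0,16): 16 bp
  [16,29): 13 bp
  [29,54): 25 bp
  [54,83): 29 bp
  [83,91): 8 bp
  [91,99): 8 bp
  [99,106): 7 bp
  [106,114): 8 bp
  [114,123): 9 bp
  [123,135): 12 bp
  [135,146): 11 bp
  [146,159): 13 bp
  [159,168): 9 bp
  [168,174): 6 bp
  [174,182): 8 bp
  [182,189): 7 bp
  [189,201): 12 bp
  [201,207): 6 bp
  [207,218): 11 bp
  [218,240): 22 bp
  [240,255): 15 bp
  [255,261): 6 bp
  [261,278): 17 bp

[6,6,6,7,7,8,8,8,8,9,9,11,11,12,12,13,13,15,16,17,22,25,29]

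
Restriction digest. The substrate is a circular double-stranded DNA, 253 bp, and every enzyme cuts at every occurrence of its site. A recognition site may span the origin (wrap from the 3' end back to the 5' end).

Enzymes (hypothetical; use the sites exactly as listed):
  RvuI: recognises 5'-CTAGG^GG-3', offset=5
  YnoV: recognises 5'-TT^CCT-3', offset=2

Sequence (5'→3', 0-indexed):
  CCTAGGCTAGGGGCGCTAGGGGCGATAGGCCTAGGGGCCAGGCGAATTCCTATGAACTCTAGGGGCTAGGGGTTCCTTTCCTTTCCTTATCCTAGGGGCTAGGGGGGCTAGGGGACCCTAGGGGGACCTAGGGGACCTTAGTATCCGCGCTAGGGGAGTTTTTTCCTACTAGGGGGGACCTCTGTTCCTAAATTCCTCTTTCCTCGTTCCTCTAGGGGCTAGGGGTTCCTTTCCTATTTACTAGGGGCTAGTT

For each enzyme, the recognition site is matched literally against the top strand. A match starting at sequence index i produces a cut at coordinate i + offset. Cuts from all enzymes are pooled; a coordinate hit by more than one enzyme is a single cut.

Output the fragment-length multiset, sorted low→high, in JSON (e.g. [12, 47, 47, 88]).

Site scan:
  RvuI (CTAGGGG, off=5): starts [6, 15, 30, 58, 65, 91, 98, 107, 117, 127, 149, 168, 211, 218, 240] → cuts [11, 20, 35, 63, 70, 96, 103, 112, 122, 132, 154, 173, 216, 223, 245]
  YnoV (TTCCT, off=2): starts [46, 72, 77, 82, 162, 184, 192, 199, 206, 225, 230, 251] → cuts [0, 48, 74, 79, 84, 164, 186, 194, 201, 208, 227, 232]

All cut coordinates (distinct, sorted): [0, 11, 20, 35, 48, 63, 70, 74, 79, 84, 96, 103, 112, 122, 132, 154, 164, 173, 186, 194, 201, 208, 216, 223, 227, 232, 245]

Fragment lengths:
  0→11: 11 bp
  11→20: 9 bp
  20→35: 15 bp
  35→48: 13 bp
  48→63: 15 bp
  63→70: 7 bp
  70→74: 4 bp
  74→79: 5 bp
  79→84: 5 bp
  84→96: 12 bp
  96→103: 7 bp
  103→112: 9 bp
  112→122: 10 bp
  122→132: 10 bp
  132→154: 22 bp
  154→164: 10 bp
  164→173: 9 bp
  173→186: 13 bp
  186→194: 8 bp
  194→201: 7 bp
  201→208: 7 bp
  208→216: 8 bp
  216→223: 7 bp
  223→227: 4 bp
  227→232: 5 bp
  232→245: 13 bp
  245→0 (wrap): 253-245+0 = 8 bp

[4,4,5,5,5,7,7,7,7,7,8,8,8,9,9,9,10,10,10,11,12,13,13,13,15,15,22]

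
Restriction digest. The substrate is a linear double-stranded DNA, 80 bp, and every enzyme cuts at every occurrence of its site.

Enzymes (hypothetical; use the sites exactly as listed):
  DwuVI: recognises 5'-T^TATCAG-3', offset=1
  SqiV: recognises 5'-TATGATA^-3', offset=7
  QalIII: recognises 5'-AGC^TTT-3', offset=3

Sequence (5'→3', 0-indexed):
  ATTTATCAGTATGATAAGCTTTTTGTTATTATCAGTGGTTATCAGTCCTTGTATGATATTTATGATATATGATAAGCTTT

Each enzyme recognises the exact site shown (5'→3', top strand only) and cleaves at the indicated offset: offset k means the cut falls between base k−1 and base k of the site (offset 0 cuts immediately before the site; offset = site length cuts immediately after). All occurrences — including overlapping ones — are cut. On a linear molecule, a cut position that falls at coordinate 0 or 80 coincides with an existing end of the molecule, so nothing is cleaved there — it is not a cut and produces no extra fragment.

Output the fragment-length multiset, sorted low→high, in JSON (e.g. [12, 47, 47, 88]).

Site scan:
  DwuVI TTATCAG/1: at [2, 28, 38] ⇒ [3, 29, 39]
  SqiV TATGATA/7: at [9, 51, 60, 67] ⇒ [16, 58, 67, 74]
  QalIII AGCTTT/3: at [16, 74] ⇒ [19, 77]

All cut coordinates (distinct, sorted): [3, 16, 19, 29, 39, 58, 67, 74, 77]

Fragment lengths:
  [0,3): 3 bp
  [3,16): 13 bp
  [16,19): 3 bp
  [19,29): 10 bp
  [29,39): 10 bp
  [39,58): 19 bp
  [58,67): 9 bp
  [67,74): 7 bp
  [74,77): 3 bp
  [77,80): 3 bp

[3,3,3,3,7,9,10,10,13,19]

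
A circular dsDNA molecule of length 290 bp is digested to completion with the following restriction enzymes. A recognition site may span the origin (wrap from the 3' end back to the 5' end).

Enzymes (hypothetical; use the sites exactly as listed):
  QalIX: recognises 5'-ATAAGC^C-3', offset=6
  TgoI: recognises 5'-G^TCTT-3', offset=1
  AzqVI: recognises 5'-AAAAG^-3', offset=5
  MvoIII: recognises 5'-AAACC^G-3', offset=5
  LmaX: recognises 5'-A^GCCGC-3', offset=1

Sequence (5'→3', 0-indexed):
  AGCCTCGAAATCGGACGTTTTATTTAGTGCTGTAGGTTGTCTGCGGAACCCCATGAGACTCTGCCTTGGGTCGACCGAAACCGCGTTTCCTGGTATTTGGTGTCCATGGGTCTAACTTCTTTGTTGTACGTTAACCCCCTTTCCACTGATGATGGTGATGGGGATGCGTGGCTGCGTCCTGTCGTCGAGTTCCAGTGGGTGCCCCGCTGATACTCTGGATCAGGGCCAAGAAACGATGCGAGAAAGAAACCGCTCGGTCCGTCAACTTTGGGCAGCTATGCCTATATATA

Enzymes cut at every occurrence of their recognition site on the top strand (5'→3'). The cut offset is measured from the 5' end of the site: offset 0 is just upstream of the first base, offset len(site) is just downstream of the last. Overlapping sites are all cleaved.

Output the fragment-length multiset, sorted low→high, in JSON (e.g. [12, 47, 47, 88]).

[42,79,169]

Per-enzyme occurrences:
  QalIX (ATAAGCC, off=6): starts [287] → cuts [3]
  TgoI (GTCTT, off=1): no sites
  AzqVI (AAAAG, off=5): no sites
  MvoIII (AAACCG, off=5): starts [77, 246] → cuts [82, 251]
  LmaX (AGCCGC, off=1): no sites

All cut coordinates (distinct, sorted): [3, 82, 251]

Fragments:
  3→82: 79 bp
  82→251: 169 bp
  251→3 (wrap): 290-251+3 = 42 bp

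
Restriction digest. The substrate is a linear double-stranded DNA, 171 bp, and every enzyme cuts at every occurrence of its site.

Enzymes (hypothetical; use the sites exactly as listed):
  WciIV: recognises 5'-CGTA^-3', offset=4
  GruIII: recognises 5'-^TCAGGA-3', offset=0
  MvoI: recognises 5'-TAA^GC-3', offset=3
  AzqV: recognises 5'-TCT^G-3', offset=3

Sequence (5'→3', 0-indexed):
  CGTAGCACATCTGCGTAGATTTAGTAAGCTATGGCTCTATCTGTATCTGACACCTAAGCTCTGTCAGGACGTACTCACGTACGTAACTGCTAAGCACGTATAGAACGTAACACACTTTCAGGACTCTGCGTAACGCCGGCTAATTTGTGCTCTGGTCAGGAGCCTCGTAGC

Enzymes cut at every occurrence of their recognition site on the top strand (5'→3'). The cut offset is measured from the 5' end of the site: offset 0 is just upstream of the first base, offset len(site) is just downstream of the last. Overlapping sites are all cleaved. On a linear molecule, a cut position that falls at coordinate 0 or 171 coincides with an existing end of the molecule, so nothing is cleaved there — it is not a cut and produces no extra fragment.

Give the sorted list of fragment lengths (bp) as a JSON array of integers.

[1,2,2,4,4,5,5,5,6,7,8,8,8,8,9,9,10,10,10,14,15,21]

Site scan:
  WciIV CGTA/4: at [0, 13, 69, 77, 81, 96, 105, 128, 165] ⇒ [4, 17, 73, 81, 85, 100, 109, 132, 169]
  GruIII TCAGGA/0: at [63, 117, 155] ⇒ [63, 117, 155]
  MvoI TAAGC/3: at [24, 54, 90] ⇒ [27, 57, 93]
  AzqV TCTG/3: at [9, 39, 45, 59, 124, 150] ⇒ [12, 42, 48, 62, 127, 153]

Pooled cuts: [4, 12, 17, 27, 42, 48, 57, 62, 63, 73, 81, 85, 93, 100, 109, 117, 127, 132, 153, 155, 169]

Fragment lengths:
  [0,4): 4 bp
  [4,12): 8 bp
  [12,17): 5 bp
  [17,27): 10 bp
  [27,42): 15 bp
  [42,48): 6 bp
  [48,57): 9 bp
  [57,62): 5 bp
  [62,63): 1 bp
  [63,73): 10 bp
  [73,81): 8 bp
  [81,85): 4 bp
  [85,93): 8 bp
  [93,100): 7 bp
  [100,109): 9 bp
  [109,117): 8 bp
  [117,127): 10 bp
  [127,132): 5 bp
  [132,153): 21 bp
  [153,155): 2 bp
  [155,169): 14 bp
  [169,171): 2 bp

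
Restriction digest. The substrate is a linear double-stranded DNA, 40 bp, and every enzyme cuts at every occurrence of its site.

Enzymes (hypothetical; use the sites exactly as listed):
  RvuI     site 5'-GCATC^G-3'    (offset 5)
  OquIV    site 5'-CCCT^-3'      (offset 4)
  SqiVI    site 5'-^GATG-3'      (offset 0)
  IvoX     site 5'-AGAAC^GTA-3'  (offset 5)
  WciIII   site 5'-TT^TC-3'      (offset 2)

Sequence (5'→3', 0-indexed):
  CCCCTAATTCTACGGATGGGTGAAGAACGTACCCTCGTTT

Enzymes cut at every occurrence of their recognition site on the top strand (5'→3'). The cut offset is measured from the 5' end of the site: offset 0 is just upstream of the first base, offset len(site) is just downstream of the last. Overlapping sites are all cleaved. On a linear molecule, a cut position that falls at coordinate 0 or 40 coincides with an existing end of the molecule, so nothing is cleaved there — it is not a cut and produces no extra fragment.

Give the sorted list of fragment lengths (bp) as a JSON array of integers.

[5,5,7,9,14]

Site scan:
  RvuI (GCATCG, off=5): no sites
  OquIV (CCCT, off=4): starts [1, 31] → cuts [5, 35]
  SqiVI (GATG, off=0): starts [14] → cuts [14]
  IvoX (AGAACGTA, off=5): starts [23] → cuts [28]
  WciIII (TTTC, off=2): no sites

Pooled cuts: [5, 14, 28, 35]

Fragments:
  [0,5): 5 bp
  [5,14): 9 bp
  [14,28): 14 bp
  [28,35): 7 bp
  [35,40): 5 bp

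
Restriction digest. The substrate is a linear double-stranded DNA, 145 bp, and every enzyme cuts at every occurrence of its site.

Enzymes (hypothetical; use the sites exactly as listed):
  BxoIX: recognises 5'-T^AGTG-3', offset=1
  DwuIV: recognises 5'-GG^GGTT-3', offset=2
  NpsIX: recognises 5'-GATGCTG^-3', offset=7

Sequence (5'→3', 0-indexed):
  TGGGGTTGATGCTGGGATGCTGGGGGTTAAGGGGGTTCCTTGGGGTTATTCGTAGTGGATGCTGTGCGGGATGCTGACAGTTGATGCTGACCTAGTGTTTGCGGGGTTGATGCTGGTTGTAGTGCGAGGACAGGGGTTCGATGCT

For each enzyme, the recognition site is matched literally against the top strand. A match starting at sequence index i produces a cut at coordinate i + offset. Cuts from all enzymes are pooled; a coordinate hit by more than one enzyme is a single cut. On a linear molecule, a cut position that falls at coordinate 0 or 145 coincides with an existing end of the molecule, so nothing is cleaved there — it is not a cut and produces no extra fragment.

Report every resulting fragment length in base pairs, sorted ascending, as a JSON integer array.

[2,3,4,5,8,9,10,10,11,11,11,11,11,12,13,14]

Scan for sites:
  BxoIX TAGTG/1: at [52, 92, 119] ⇒ [53, 93, 120]
  DwuIV GGGGTT/2: at [1, 22, 31, 41, 102, 132] ⇒ [3, 24, 33, 43, 104, 134]
  NpsIX GATGCTG/7: at [7, 15, 57, 69, 82, 108] ⇒ [14, 22, 64, 76, 89, 115]

Pooled cuts: [3, 14, 22, 24, 33, 43, 53, 64, 76, 89, 93, 104, 115, 120, 134]

Fragment lengths:
  [0,3): 3 bp
  [3,14): 11 bp
  [14,22): 8 bp
  [22,24): 2 bp
  [24,33): 9 bp
  [33,43): 10 bp
  [43,53): 10 bp
  [53,64): 11 bp
  [64,76): 12 bp
  [76,89): 13 bp
  [89,93): 4 bp
  [93,104): 11 bp
  [104,115): 11 bp
  [115,120): 5 bp
  [120,134): 14 bp
  [134,145): 11 bp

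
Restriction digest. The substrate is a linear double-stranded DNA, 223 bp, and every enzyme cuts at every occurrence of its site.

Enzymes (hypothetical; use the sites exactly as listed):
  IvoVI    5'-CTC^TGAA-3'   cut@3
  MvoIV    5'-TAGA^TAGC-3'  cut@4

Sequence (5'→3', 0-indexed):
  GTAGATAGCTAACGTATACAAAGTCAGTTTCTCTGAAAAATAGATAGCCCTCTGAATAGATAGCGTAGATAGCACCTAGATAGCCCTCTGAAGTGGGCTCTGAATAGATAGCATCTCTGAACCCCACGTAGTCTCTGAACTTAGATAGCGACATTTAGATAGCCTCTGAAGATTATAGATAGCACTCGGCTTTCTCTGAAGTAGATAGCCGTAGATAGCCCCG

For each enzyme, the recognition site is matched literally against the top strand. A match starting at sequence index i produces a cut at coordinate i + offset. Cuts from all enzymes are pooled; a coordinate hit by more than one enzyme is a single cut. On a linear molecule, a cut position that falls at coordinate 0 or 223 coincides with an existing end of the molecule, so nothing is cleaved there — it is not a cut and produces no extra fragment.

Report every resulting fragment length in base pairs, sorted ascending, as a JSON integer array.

Site scan:
  IvoVI CTCTGAA/3: at [30, 49, 85, 97, 114, 132, 163, 193] ⇒ [33, 52, 88, 100, 117, 135, 166, 196]
  MvoIV TAGATAGC/4: at [1, 40, 56, 65, 76, 104, 141, 155, 175, 201, 211] ⇒ [5, 44, 60, 69, 80, 108, 145, 159, 179, 205, 215]

Pooled cuts: [5, 33, 44, 52, 60, 69, 80, 88, 100, 108, 117, 135, 145, 159, 166, 179, 196, 205, 215]

Fragments:
  [0,5): 5 bp
  [5,33): 28 bp
  [33,44): 11 bp
  [44,52): 8 bp
  [52,60): 8 bp
  [60,69): 9 bp
  [69,80): 11 bp
  [80,88): 8 bp
  [88,100): 12 bp
  [100,108): 8 bp
  [108,117): 9 bp
  [117,135): 18 bp
  [135,145): 10 bp
  [145,159): 14 bp
  [159,166): 7 bp
  [166,179): 13 bp
  [179,196): 17 bp
  [196,205): 9 bp
  [205,215): 10 bp
  [215,223): 8 bp

[5,7,8,8,8,8,8,9,9,9,10,10,11,11,12,13,14,17,18,28]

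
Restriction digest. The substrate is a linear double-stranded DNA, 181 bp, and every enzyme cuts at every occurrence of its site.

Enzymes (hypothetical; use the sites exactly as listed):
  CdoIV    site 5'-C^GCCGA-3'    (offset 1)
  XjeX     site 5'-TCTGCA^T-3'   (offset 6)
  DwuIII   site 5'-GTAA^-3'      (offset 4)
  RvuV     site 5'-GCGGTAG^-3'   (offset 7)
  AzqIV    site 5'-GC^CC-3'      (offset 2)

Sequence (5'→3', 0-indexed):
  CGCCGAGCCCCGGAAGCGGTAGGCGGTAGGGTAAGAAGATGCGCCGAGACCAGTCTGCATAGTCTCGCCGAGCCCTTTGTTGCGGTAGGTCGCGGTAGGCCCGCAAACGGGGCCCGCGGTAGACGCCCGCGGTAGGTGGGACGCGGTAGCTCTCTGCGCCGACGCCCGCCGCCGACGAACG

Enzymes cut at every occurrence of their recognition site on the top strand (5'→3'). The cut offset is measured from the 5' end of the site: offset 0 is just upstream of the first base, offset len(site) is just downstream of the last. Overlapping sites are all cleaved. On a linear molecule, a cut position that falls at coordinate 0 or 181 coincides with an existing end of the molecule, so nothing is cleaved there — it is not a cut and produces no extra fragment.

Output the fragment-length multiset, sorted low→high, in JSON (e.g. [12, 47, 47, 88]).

[1,2,4,5,5,7,7,7,7,8,8,8,9,9,10,11,13,14,14,15,17]

Scan for sites:
  CdoIV CGCCGA/1: at [0, 41, 65, 156, 169] ⇒ [1, 42, 66, 157, 170]
  XjeX TCTGCAT/6: at [53] ⇒ [59]
  DwuIII GTAA/4: at [30] ⇒ [34]
  RvuV GCGGTAG/7: at [15, 22, 81, 91, 115, 128, 142] ⇒ [22, 29, 88, 98, 122, 135, 149]
  AzqIV GCCC/2: at [6, 71, 98, 111, 124, 163] ⇒ [8, 73, 100, 113, 126, 165]

Pooled cuts: [1, 8, 22, 29, 34, 42, 59, 66, 73, 88, 98, 100, 113, 122, 126, 135, 149, 157, 165, 170]

Fragment lengths:
  [0,1): 1 bp
  [1,8): 7 bp
  [8,22): 14 bp
  [22,29): 7 bp
  [29,34): 5 bp
  [34,42): 8 bp
  [42,59): 17 bp
  [59,66): 7 bp
  [66,73): 7 bp
  [73,88): 15 bp
  [88,98): 10 bp
  [98,100): 2 bp
  [100,113): 13 bp
  [113,122): 9 bp
  [122,126): 4 bp
  [126,135): 9 bp
  [135,149): 14 bp
  [149,157): 8 bp
  [157,165): 8 bp
  [165,170): 5 bp
  [170,181): 11 bp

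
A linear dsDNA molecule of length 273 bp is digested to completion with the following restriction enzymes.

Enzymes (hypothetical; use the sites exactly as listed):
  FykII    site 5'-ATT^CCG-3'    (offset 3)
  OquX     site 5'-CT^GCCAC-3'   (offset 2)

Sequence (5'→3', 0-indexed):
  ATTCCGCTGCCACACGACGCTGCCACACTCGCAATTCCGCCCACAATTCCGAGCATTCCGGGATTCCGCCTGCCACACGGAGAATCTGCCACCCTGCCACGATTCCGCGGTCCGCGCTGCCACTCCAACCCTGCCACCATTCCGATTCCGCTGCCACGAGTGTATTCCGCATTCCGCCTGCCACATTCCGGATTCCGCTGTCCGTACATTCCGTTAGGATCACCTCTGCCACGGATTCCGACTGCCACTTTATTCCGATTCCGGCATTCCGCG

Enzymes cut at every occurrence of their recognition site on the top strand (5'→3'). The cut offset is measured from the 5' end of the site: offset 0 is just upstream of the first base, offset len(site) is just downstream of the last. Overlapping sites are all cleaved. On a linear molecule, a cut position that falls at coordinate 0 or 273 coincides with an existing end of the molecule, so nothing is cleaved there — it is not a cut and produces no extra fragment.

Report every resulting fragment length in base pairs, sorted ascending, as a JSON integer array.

[3,5,5,5,6,6,6,6,6,7,7,8,8,8,8,9,9,9,10,11,12,13,14,14,14,15,16,16,17]

Scan for sites:
  FykII ATTCCG/3: at [0, 33, 45, 54, 62, 101, 138, 144, 163, 170, 184, 191, 207, 234, 251, 257, 265] ⇒ [3, 36, 48, 57, 65, 104, 141, 147, 166, 173, 187, 194, 210, 237, 254, 260, 268]
  OquX CTGCCAC/2: at [6, 19, 69, 85, 93, 116, 130, 150, 177, 225, 241] ⇒ [8, 21, 71, 87, 95, 118, 132, 152, 179, 227, 243]

All cut coordinates (distinct, sorted): [3, 8, 21, 36, 48, 57, 65, 71, 87, 95, 104, 118, 132, 141, 147, 152, 166, 173, 179, 187, 194, 210, 227, 237, 243, 254, 260, 268]

Fragment lengths:
  [0,3): 3 bp
  [3,8): 5 bp
  [8,21): 13 bp
  [21,36): 15 bp
  [36,48): 12 bp
  [48,57): 9 bp
  [57,65): 8 bp
  [65,71): 6 bp
  [71,87): 16 bp
  [87,95): 8 bp
  [95,104): 9 bp
  [104,118): 14 bp
  [118,132): 14 bp
  [132,141): 9 bp
  [141,147): 6 bp
  [147,152): 5 bp
  [152,166): 14 bp
  [166,173): 7 bp
  [173,179): 6 bp
  [179,187): 8 bp
  [187,194): 7 bp
  [194,210): 16 bp
  [210,227): 17 bp
  [227,237): 10 bp
  [237,243): 6 bp
  [243,254): 11 bp
  [254,260): 6 bp
  [260,268): 8 bp
  [268,273): 5 bp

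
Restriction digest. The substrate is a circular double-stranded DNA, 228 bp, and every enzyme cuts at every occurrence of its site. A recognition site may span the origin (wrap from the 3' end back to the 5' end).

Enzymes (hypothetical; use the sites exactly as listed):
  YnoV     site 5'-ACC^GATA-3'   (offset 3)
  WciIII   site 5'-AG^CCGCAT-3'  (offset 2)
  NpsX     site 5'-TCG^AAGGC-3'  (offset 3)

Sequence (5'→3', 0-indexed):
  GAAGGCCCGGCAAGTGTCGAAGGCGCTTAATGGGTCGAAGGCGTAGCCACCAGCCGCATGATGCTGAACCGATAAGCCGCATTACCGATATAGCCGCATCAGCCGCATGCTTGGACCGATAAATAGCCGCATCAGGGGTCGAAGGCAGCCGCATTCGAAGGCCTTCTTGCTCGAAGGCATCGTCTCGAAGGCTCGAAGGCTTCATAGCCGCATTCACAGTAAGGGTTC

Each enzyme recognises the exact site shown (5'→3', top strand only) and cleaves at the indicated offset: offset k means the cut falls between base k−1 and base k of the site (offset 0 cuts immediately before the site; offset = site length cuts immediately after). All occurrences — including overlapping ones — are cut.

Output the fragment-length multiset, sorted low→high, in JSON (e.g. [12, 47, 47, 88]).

Scan for sites:
  YnoV ACCGATA/3: at [67, 83, 114] ⇒ [70, 86, 117]
  WciIII AGCCGCAT/2: at [51, 74, 91, 100, 124, 146, 205] ⇒ [53, 76, 93, 102, 126, 148, 207]
  NpsX TCGAAGGC/3: at [16, 34, 138, 154, 170, 184, 192, 226] ⇒ [1, 19, 37, 141, 157, 173, 187, 195]

All cut coordinates (distinct, sorted): [1, 19, 37, 53, 70, 76, 86, 93, 102, 117, 126, 141, 148, 157, 173, 187, 195, 207]

Fragment lengths:
  1→19: 18 bp
  19→37: 18 bp
  37→53: 16 bp
  53→70: 17 bp
  70→76: 6 bp
  76→86: 10 bp
  86→93: 7 bp
  93→102: 9 bp
  102→117: 15 bp
  117→126: 9 bp
  126→141: 15 bp
  141→148: 7 bp
  148→157: 9 bp
  157→173: 16 bp
  173→187: 14 bp
  187→195: 8 bp
  195→207: 12 bp
  207→1 (wrap): 228-207+1 = 22 bp

[6,7,7,8,9,9,9,10,12,14,15,15,16,16,17,18,18,22]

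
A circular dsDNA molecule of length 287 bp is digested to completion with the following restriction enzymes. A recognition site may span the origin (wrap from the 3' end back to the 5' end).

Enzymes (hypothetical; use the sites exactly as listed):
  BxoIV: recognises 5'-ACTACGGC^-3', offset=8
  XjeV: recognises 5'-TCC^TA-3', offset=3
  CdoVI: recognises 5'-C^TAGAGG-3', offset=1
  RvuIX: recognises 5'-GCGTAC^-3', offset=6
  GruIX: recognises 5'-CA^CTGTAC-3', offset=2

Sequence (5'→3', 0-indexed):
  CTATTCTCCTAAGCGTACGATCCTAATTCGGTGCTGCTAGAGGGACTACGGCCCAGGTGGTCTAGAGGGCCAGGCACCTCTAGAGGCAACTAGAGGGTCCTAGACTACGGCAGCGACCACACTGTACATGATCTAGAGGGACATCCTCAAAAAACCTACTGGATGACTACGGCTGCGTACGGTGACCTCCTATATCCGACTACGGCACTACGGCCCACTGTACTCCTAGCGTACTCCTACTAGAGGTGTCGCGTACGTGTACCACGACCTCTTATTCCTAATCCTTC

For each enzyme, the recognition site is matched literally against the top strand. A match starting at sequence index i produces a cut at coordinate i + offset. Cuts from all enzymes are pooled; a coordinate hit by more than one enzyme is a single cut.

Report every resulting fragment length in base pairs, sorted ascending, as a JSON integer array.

[3,3,3,5,7,8,8,8,9,9,10,10,10,10,10,10,11,12,14,15,16,16,18,22,40]

Scan for sites:
  BxoIV ACTACGGC/8: at [44, 103, 165, 198, 206] ⇒ [52, 111, 173, 206, 214]
  XjeV TCCTA/3: at [6, 20, 97, 187, 223, 234, 275, 285] ⇒ [1, 9, 23, 100, 190, 226, 237, 278]
  CdoVI CTAGAGG/1: at [36, 61, 79, 89, 132, 239] ⇒ [37, 62, 80, 90, 133, 240]
  RvuIX GCGTAC/6: at [12, 174, 228, 250] ⇒ [18, 180, 234, 256]
  GruIX CACTGTAC/2: at [119, 215] ⇒ [121, 217]

All cut coordinates (distinct, sorted): [1, 9, 18, 23, 37, 52, 62, 80, 90, 100, 111, 121, 133, 173, 180, 190, 206, 214, 217, 226, 234, 237, 240, 256, 278]

Fragment lengths:
  1→9: 8 bp
  9→18: 9 bp
  18→23: 5 bp
  23→37: 14 bp
  37→52: 15 bp
  52→62: 10 bp
  62→80: 18 bp
  80→90: 10 bp
  90→100: 10 bp
  100→111: 11 bp
  111→121: 10 bp
  121→133: 12 bp
  133→173: 40 bp
  173→180: 7 bp
  180→190: 10 bp
  190→206: 16 bp
  206→214: 8 bp
  214→217: 3 bp
  217→226: 9 bp
  226→234: 8 bp
  234→237: 3 bp
  237→240: 3 bp
  240→256: 16 bp
  256→278: 22 bp
  278→1 (wrap): 287-278+1 = 10 bp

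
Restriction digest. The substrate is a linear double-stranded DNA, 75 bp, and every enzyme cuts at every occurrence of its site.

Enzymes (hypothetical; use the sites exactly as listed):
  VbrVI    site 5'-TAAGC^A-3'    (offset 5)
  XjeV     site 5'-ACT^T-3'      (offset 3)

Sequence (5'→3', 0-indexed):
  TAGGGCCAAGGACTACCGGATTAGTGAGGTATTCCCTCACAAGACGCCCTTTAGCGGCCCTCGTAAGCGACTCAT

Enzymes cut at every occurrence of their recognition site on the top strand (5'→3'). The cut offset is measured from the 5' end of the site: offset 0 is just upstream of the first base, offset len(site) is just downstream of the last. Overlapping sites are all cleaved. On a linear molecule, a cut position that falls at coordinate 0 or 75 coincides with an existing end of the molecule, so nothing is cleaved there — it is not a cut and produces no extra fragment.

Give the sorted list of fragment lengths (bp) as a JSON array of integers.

Scan for sites:
  VbrVI (TAAGCA, off=5): no sites
  XjeV (ACTT, off=3): no sites

All cut coordinates (distinct, sorted): ∅

Fragment lengths:
  no cuts → one linear fragment of 75 bp

[75]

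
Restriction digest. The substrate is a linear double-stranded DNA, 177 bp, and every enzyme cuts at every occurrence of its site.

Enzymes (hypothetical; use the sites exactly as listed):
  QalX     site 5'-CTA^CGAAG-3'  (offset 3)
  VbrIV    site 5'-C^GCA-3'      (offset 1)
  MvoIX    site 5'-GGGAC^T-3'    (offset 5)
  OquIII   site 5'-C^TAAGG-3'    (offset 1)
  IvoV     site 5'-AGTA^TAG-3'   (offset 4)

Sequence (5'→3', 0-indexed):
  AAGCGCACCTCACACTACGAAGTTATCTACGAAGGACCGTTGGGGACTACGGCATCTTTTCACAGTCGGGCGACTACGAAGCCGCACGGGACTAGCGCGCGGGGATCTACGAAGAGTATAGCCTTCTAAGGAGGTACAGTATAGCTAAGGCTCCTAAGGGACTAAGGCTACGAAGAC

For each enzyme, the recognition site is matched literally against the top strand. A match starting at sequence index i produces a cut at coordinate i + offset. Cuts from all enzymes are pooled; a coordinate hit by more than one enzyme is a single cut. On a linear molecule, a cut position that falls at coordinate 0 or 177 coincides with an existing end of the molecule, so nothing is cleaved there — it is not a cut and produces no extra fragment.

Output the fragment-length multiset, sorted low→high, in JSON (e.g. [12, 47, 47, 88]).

Scan for sites:
  QalX CTACGAAG/3: at [14, 26, 73, 106, 167] ⇒ [17, 29, 76, 109, 170]
  VbrIV CGCA/1: at [3, 82] ⇒ [4, 83]
  MvoIX GGGACT/5: at [42, 87, 157] ⇒ [47, 92, 162]
  OquIII CTAAGG/1: at [125, 144, 153, 161] ⇒ [126, 145, 154, 162]
  IvoV AGTATAG/4: at [114, 137] ⇒ [118, 141]

Pooled cuts: [4, 17, 29, 47, 76, 83, 92, 109, 118, 126, 141, 145, 154, 162, 170]

Fragments:
  [0,4): 4 bp
  [4,17): 13 bp
  [17,29): 12 bp
  [29,47): 18 bp
  [47,76): 29 bp
  [76,83): 7 bp
  [83,92): 9 bp
  [92,109): 17 bp
  [109,118): 9 bp
  [118,126): 8 bp
  [126,141): 15 bp
  [141,145): 4 bp
  [145,154): 9 bp
  [154,162): 8 bp
  [162,170): 8 bp
  [170,177): 7 bp

[4,4,7,7,8,8,8,9,9,9,12,13,15,17,18,29]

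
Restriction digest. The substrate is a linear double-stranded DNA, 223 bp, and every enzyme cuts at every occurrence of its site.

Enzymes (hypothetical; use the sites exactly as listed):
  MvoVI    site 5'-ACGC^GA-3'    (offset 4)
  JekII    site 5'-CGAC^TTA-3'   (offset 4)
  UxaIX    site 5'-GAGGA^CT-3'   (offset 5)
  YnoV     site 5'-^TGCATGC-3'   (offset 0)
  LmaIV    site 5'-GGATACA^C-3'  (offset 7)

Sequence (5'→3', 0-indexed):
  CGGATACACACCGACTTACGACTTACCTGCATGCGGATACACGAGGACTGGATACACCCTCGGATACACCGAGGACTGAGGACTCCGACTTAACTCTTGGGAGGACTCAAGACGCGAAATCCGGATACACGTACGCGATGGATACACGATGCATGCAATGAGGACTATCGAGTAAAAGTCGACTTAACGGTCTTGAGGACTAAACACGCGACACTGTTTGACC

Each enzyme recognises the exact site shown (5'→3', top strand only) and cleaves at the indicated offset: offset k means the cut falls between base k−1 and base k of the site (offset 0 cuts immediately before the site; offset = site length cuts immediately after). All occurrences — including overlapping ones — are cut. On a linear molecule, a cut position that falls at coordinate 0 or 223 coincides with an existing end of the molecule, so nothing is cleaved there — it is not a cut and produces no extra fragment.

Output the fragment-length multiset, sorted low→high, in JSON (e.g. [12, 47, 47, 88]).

[3,5,6,7,7,7,7,7,7,8,9,10,10,10,12,14,14,14,15,16,16,19]

Site scan:
  MvoVI (ACGCGA, off=4): starts [111, 132, 205] → cuts [115, 136, 209]
  JekII (CGACTTA, off=4): starts [11, 18, 85, 179] → cuts [15, 22, 89, 183]
  UxaIX (GAGGACT, off=5): starts [42, 70, 77, 100, 159, 194] → cuts [47, 75, 82, 105, 164, 199]
  YnoV (TGCATGC, off=0): starts [27, 149] → cuts [27, 149]
  LmaIV (GGATACAC, off=7): starts [1, 34, 49, 61, 122, 139] → cuts [8, 41, 56, 68, 129, 146]

Pooled cuts: [8, 15, 22, 27, 41, 47, 56, 68, 75, 82, 89, 105, 115, 129, 136, 146, 149, 164, 183, 199, 209]

Fragment lengths:
  [0,8): 8 bp
  [8,15): 7 bp
  [15,22): 7 bp
  [22,27): 5 bp
  [27,41): 14 bp
  [41,47): 6 bp
  [47,56): 9 bp
  [56,68): 12 bp
  [68,75): 7 bp
  [75,82): 7 bp
  [82,89): 7 bp
  [89,105): 16 bp
  [105,115): 10 bp
  [115,129): 14 bp
  [129,136): 7 bp
  [136,146): 10 bp
  [146,149): 3 bp
  [149,164): 15 bp
  [164,183): 19 bp
  [183,199): 16 bp
  [199,209): 10 bp
  [209,223): 14 bp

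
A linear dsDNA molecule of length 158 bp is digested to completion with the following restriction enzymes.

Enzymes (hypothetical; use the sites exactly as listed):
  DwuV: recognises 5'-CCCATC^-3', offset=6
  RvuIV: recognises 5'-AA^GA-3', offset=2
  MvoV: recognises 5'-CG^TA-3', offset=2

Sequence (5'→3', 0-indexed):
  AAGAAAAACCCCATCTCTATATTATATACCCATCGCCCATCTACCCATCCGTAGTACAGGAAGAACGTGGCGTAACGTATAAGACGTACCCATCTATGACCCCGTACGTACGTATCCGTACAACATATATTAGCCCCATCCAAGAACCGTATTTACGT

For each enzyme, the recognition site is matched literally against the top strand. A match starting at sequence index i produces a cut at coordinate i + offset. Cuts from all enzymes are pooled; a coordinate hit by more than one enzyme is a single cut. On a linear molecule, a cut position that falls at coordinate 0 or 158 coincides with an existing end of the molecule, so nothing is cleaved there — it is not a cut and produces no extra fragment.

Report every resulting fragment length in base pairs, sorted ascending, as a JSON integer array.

Scan for sites:
  DwuV (CCCATC, off=6): starts [9, 28, 35, 43, 88, 134] → cuts [15, 34, 41, 49, 94, 140]
  RvuIV (AAGA, off=2): starts [0, 60, 80, 141] → cuts [2, 62, 82, 143]
  MvoV (CGTA, off=2): starts [49, 70, 75, 84, 102, 106, 110, 116, 147] → cuts [51, 72, 77, 86, 104, 108, 112, 118, 149]

All cut coordinates (distinct, sorted): [2, 15, 34, 41, 49, 51, 62, 72, 77, 82, 86, 94, 104, 108, 112, 118, 140, 143, 149]

Fragment lengths:
  [0,2): 2 bp
  [2,15): 13 bp
  [15,34): 19 bp
  [34,41): 7 bp
  [41,49): 8 bp
  [49,51): 2 bp
  [51,62): 11 bp
  [62,72): 10 bp
  [72,77): 5 bp
  [77,82): 5 bp
  [82,86): 4 bp
  [86,94): 8 bp
  [94,104): 10 bp
  [104,108): 4 bp
  [108,112): 4 bp
  [112,118): 6 bp
  [118,140): 22 bp
  [140,143): 3 bp
  [143,149): 6 bp
  [149,158): 9 bp

[2,2,3,4,4,4,5,5,6,6,7,8,8,9,10,10,11,13,19,22]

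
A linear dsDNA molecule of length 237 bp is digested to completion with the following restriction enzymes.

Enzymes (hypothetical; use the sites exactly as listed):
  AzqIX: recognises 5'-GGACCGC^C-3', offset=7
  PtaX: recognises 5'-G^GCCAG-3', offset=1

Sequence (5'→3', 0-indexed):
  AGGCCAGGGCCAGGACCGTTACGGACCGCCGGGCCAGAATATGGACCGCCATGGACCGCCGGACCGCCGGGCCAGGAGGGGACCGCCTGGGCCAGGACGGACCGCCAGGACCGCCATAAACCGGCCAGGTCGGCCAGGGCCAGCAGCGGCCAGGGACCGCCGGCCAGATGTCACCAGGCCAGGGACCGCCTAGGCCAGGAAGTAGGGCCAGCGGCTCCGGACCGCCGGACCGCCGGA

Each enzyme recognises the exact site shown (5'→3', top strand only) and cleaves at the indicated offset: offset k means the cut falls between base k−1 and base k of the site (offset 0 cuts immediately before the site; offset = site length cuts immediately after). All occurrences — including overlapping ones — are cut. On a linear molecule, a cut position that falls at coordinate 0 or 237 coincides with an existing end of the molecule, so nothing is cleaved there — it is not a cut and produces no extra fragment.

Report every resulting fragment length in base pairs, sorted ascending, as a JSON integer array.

Site scan:
  AzqIX (GGACCGCC, off=7): starts [22, 42, 52, 60, 79, 98, 107, 153, 182, 218, 226] → cuts [29, 49, 59, 67, 86, 105, 114, 160, 189, 225, 233]
  PtaX (GGCCAG, off=1): starts [1, 7, 31, 69, 89, 122, 131, 137, 147, 161, 176, 192, 205] → cuts [2, 8, 32, 70, 90, 123, 132, 138, 148, 162, 177, 193, 206]

All cut coordinates (distinct, sorted): [2, 8, 29, 32, 49, 59, 67, 70, 86, 90, 105, 114, 123, 132, 138, 148, 160, 162, 177, 189, 193, 206, 225, 233]

Fragments:
  [0,2): 2 bp
  [2,8): 6 bp
  [8,29): 21 bp
  [29,32): 3 bp
  [32,49): 17 bp
  [49,59): 10 bp
  [59,67): 8 bp
  [67,70): 3 bp
  [70,86): 16 bp
  [86,90): 4 bp
  [90,105): 15 bp
  [105,114): 9 bp
  [114,123): 9 bp
  [123,132): 9 bp
  [132,138): 6 bp
  [138,148): 10 bp
  [148,160): 12 bp
  [160,162): 2 bp
  [162,177): 15 bp
  [177,189): 12 bp
  [189,193): 4 bp
  [193,206): 13 bp
  [206,225): 19 bp
  [225,233): 8 bp
  [233,237): 4 bp

[2,2,3,3,4,4,4,6,6,8,8,9,9,9,10,10,12,12,13,15,15,16,17,19,21]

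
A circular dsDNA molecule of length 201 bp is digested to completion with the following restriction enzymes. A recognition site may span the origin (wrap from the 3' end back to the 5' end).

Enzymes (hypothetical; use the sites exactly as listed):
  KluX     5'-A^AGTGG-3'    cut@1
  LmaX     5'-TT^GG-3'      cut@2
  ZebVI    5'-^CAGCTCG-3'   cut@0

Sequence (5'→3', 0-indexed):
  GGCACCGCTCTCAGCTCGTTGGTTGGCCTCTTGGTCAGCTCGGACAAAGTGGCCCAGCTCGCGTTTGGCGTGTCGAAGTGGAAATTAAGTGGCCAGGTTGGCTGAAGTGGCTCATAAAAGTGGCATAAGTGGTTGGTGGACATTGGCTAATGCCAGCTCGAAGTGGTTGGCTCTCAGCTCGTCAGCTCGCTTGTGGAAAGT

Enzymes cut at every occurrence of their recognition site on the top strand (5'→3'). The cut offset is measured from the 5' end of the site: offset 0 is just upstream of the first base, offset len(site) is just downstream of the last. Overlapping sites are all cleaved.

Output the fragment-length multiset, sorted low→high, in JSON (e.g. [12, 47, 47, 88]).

[3,4,6,6,7,7,7,8,8,8,9,9,9,10,10,11,12,12,12,13,14,16]

Per-enzyme occurrences:
  KluX (AAGTGG, off=1): starts [46, 75, 86, 104, 117, 126, 160, 197] → cuts [47, 76, 87, 105, 118, 127, 161, 198]
  LmaX (TTGG, off=2): starts [18, 22, 30, 64, 97, 132, 142, 166] → cuts [20, 24, 32, 66, 99, 134, 144, 168]
  ZebVI (CAGCTCG, off=0): starts [11, 35, 54, 153, 174, 182] → cuts [11, 35, 54, 153, 174, 182]

Pooled cuts: [11, 20, 24, 32, 35, 47, 54, 66, 76, 87, 99, 105, 118, 127, 134, 144, 153, 161, 168, 174, 182, 198]

Fragment lengths:
  11→20: 9 bp
  20→24: 4 bp
  24→32: 8 bp
  32→35: 3 bp
  35→47: 12 bp
  47→54: 7 bp
  54→66: 12 bp
  66→76: 10 bp
  76→87: 11 bp
  87→99: 12 bp
  99→105: 6 bp
  105→118: 13 bp
  118→127: 9 bp
  127→134: 7 bp
  134→144: 10 bp
  144→153: 9 bp
  153→161: 8 bp
  161→168: 7 bp
  168→174: 6 bp
  174→182: 8 bp
  182→198: 16 bp
  198→11 (wrap): 201-198+11 = 14 bp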